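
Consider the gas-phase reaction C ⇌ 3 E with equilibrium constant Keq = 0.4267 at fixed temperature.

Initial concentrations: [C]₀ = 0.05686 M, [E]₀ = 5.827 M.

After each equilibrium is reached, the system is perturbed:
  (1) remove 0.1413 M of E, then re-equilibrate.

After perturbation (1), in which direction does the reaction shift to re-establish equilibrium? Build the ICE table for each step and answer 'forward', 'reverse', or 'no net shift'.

Q₀ = 3480 vs Keq = 0.4267 ⇒ Q>K, reverse
Step 1:
                  C         E
  Initial   0.05686     5.827
  Change      1.643    -4.929
  Equil         1.7    0.8985
  solve Keq expr → x = -1.643; check Q = 0.4267
Then remove 0.1413 M of E.
Step 2:
                  C         E
  Initial       1.7    0.7572
  Change   -0.04447    0.1334
  Equil       1.655    0.8906
  solve Keq expr → x = 0.04447; check Q = 0.4267

Direction: forward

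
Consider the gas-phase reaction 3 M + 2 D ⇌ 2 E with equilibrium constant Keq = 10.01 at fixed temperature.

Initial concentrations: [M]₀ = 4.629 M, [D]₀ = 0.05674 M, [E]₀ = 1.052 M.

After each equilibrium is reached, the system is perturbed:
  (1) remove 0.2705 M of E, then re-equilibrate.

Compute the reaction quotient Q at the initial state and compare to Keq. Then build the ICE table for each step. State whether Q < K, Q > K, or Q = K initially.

Q₀ = 3.466 vs Keq = 10.01 ⇒ Q<K, forward
Step 1:
                   M          D          E
  Initial      4.629    0.05674      1.052
  Change    -0.03341   -0.02227    0.02227
  Equil        4.596    0.03447      1.074
  solve Keq expr → x = 0.01114; check Q = 10.01
Then remove 0.2705 M of E.
Step 2:
                   M          D          E
  Initial      4.596    0.03447     0.8038
  Change    -0.01246  -0.008306   0.008306
  Equil        4.583    0.02616     0.8121
  solve Keq expr → x = 0.004153; check Q = 10.01

Q₀ = 3.466; Q < K (proceeds forward)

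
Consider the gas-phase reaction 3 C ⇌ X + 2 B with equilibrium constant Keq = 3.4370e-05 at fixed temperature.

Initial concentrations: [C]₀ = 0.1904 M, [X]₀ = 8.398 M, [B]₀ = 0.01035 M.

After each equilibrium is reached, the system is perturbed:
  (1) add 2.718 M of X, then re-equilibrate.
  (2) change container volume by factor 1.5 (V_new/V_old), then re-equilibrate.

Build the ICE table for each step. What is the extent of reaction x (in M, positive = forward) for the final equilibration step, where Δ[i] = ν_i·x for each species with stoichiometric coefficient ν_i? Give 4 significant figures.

x = 0 M

Q₀ = 0.1303 vs Keq = 3.4370e-05 ⇒ Q>K, reverse
Step 1:
                  C         X         B
  Initial    0.1904     8.398   0.01035
  Change    0.01524 -0.005081  -0.01016
  Equil      0.2056     8.393 1.8871e-04
  solve Keq expr → x = -0.005081; check Q = 3.4370e-05
Then add 2.718 M of X.
Step 2:
                  C         X         B
  Initial    0.2056     11.11 1.8871e-04
  Change  3.6981e-05 -1.2327e-05 -2.4654e-05
  Equil      0.2057     11.11 1.6406e-04
  solve Keq expr → x = -1.2327e-05; check Q = 3.4370e-05
Then change container volume by factor 1.5 (V_new/V_old).
Step 3:
                  C         X         B
  Initial    0.1371     7.407 1.0937e-04
  Change          0         0         0
  Equil      0.1371     7.407 1.0937e-04
  solve Keq expr → x = 0; check Q = 3.4370e-05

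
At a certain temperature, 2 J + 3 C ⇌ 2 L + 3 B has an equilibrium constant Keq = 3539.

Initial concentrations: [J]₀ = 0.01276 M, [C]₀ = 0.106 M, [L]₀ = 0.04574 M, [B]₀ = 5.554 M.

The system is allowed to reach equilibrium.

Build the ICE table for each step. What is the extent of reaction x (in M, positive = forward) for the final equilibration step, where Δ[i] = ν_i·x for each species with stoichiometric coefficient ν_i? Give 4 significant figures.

Q₀ = 1.8484e+06 vs Keq = 3539 ⇒ Q>K, reverse
Step 1:
                    J           C           L           B
  I           0.01276       0.106     0.04574       5.554
  C           0.03287     0.04931    -0.03287    -0.04931
  E           0.04563      0.1553     0.01287       5.505
  solve Keq expr → x = -0.01644; check Q = 3539

x = -0.01644 M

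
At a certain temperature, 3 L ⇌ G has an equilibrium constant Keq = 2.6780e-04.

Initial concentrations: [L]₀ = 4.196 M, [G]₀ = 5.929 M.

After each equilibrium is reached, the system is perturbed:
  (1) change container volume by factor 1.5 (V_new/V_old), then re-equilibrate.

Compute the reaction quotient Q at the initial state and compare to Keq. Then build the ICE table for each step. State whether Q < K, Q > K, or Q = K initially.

Q₀ = 0.08026; Q > K (proceeds reverse)

Q₀ = 0.08026 vs Keq = 2.6780e-04 ⇒ Q>K, reverse
Step 1:
                    L           G
  Initial       4.196       5.929
  Change        13.41      -4.469
  Equil          17.6        1.46
  solve Keq expr → x = -4.469; check Q = 2.6780e-04
Then change container volume by factor 1.5 (V_new/V_old).
Step 2:
                    L           G
  Initial       11.73      0.9736
  Change        1.187     -0.3958
  Equil         12.92      0.5778
  solve Keq expr → x = -0.3958; check Q = 2.6780e-04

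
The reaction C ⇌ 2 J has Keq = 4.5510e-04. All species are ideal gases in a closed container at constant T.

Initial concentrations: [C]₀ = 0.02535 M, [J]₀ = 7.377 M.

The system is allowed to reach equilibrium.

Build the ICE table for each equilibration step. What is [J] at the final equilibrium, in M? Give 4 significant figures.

[J]_eq = 0.041 M

Q₀ = 2147 vs Keq = 4.5510e-04 ⇒ Q>K, reverse
Step 1:
                    C           J
  I           0.02535       7.377
  C             3.668      -7.336
  E             3.693       0.041
  solve Keq expr → x = -3.668; check Q = 4.5510e-04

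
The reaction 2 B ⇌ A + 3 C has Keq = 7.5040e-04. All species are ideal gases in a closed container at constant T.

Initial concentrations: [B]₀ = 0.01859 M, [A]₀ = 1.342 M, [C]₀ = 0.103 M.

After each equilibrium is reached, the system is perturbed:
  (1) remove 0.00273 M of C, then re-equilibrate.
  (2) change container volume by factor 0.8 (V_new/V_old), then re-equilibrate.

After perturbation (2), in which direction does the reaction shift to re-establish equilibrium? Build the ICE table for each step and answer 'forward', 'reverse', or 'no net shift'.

Q₀ = 4.243 vs Keq = 7.5040e-04 ⇒ Q>K, reverse
Step 1:
                   B          A          C
  init       0.01859      1.342      0.103
  Δ          0.05863   -0.02932   -0.08795
  eq         0.07722      1.313    0.01505
  solve Keq expr → x = -0.02932; check Q = 7.5040e-04
Then remove 0.00273 M of C.
Step 2:
                   B          A          C
  init       0.07722      1.313    0.01232
  Δ        -0.001673 8.3625e-04   0.002509
  eq         0.07555      1.314    0.01483
  solve Keq expr → x = 8.3625e-04; check Q = 7.5040e-04
Then change container volume by factor 0.8 (V_new/V_old).
Step 3:
                   B          A          C
  init       0.09444      1.642    0.01854
  Δ         0.001587 -7.9369e-04  -0.002381
  eq         0.09603      1.641    0.01616
  solve Keq expr → x = -7.9369e-04; check Q = 7.5040e-04

Direction: reverse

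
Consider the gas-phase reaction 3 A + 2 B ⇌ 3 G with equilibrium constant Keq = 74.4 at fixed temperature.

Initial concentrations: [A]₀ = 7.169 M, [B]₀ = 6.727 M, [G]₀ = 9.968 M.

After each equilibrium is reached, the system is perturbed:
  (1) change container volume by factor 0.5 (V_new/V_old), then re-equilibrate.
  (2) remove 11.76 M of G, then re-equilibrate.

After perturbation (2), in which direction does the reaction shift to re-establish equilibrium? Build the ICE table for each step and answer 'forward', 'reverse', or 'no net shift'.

Direction: forward

Q₀ = 0.0594 vs Keq = 74.4 ⇒ Q<K, forward
Step 1:
                    A           B           G
  I             7.169       6.727       9.968
  C            -5.444       -3.63       5.444
  E             1.725       3.097       15.41
  solve Keq expr → x = 1.815; check Q = 74.4
Then change container volume by factor 0.5 (V_new/V_old).
Step 2:
                    A           B           G
  I             3.449       6.195       30.82
  C            -1.023     -0.6818       1.023
  E             2.426       5.513       31.85
  solve Keq expr → x = 0.3409; check Q = 74.4
Then remove 11.76 M of G.
Step 3:
                    A           B           G
  I             2.426       5.513       20.09
  C           -0.7378     -0.4918      0.7378
  E             1.689       5.021       20.83
  solve Keq expr → x = 0.2459; check Q = 74.4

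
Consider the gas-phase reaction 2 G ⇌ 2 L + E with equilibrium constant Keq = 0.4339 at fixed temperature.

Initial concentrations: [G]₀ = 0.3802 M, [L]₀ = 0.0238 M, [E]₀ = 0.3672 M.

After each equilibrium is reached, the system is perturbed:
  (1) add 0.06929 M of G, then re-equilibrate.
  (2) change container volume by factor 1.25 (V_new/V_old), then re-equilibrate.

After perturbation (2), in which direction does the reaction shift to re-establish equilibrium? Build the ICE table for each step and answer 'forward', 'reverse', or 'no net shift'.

Direction: forward

Q₀ = 0.001439 vs Keq = 0.4339 ⇒ Q<K, forward
Step 1:
                    G           L           E
  I            0.3802      0.0238      0.3672
  C           -0.1758      0.1758      0.0879
  E            0.2044      0.1996      0.4551
  solve Keq expr → x = 0.0879; check Q = 0.4339
Then add 0.06929 M of G.
Step 2:
                    G           L           E
  I            0.2737      0.1996      0.4551
  C          -0.03218     0.03218     0.01609
  E            0.2415      0.2318      0.4712
  solve Keq expr → x = 0.01609; check Q = 0.4339
Then change container volume by factor 1.25 (V_new/V_old).
Step 3:
                    G           L           E
  I            0.1932      0.1854      0.3769
  C         -0.009939    0.009939    0.004969
  E            0.1833      0.1954      0.3819
  solve Keq expr → x = 0.004969; check Q = 0.4339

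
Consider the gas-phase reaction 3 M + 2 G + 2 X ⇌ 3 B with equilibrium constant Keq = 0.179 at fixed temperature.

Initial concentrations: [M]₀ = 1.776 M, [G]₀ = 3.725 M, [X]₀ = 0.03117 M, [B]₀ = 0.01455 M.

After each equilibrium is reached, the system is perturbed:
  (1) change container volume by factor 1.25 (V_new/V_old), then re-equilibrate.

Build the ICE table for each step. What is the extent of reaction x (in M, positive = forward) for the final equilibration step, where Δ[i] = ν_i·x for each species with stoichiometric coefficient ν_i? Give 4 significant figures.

x = -6.6976e-04 M

Q₀ = 4.0788e-05 vs Keq = 0.179 ⇒ Q<K, forward
Step 1:
                  M         G         X         B
  I           1.776     3.725   0.03117   0.01455
  C        -0.04123  -0.02748  -0.02748   0.04123
  E           1.735     3.698  0.003685   0.05578
  solve Keq expr → x = 0.01374; check Q = 0.179
Then change container volume by factor 1.25 (V_new/V_old).
Step 2:
                  M         G         X         B
  I           1.388     2.958  0.002948   0.04462
  C        0.002009   0.00134   0.00134 -0.002009
  E            1.39     2.959  0.004288   0.04261
  solve Keq expr → x = -6.6976e-04; check Q = 0.179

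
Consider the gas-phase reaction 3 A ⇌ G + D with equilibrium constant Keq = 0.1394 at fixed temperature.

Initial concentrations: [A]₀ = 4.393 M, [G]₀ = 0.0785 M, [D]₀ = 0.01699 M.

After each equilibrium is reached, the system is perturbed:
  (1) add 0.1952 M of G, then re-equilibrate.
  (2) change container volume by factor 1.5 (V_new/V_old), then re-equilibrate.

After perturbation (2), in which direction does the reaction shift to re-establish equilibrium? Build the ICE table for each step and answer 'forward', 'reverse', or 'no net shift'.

Q₀ = 1.5732e-05 vs Keq = 0.1394 ⇒ Q<K, forward
Step 1:
                   A          G          D
  Initial      4.393     0.0785    0.01699
  Change      -2.584     0.8613     0.8613
  Equil        1.809     0.9398     0.8783
  solve Keq expr → x = 0.8613; check Q = 0.1394
Then add 0.1952 M of G.
Step 2:
                   A          G          D
  Initial      1.809      1.135     0.8783
  Change     0.08189    -0.0273    -0.0273
  Equil        1.891      1.108      0.851
  solve Keq expr → x = -0.0273; check Q = 0.1394
Then change container volume by factor 1.5 (V_new/V_old).
Step 3:
                   A          G          D
  Initial      1.261     0.7385     0.5673
  Change      0.1212   -0.04039   -0.04039
  Equil        1.382     0.6981     0.5269
  solve Keq expr → x = -0.04039; check Q = 0.1394

Direction: reverse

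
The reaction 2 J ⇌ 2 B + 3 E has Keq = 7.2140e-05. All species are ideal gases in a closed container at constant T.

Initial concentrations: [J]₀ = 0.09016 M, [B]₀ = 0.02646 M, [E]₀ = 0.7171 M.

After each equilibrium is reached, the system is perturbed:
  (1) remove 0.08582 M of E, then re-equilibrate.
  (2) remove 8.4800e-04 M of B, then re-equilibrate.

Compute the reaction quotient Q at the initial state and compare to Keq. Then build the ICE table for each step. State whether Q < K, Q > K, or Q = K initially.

Q₀ = 0.03176 vs Keq = 7.2140e-05 ⇒ Q>K, reverse
Step 1:
                    J           B           E
  I           0.09016     0.02646      0.7171
  C           0.02472    -0.02472    -0.03708
  E            0.1149     0.00174        0.68
  solve Keq expr → x = -0.01236; check Q = 7.2140e-05
Then remove 0.08582 M of E.
Step 2:
                    J           B           E
  I            0.1149     0.00174      0.5942
  C       -3.8016e-04  3.8016e-04  5.7024e-04
  E            0.1145     0.00212      0.5948
  solve Keq expr → x = 1.9008e-04; check Q = 7.2140e-05
Then remove 8.4800e-04 M of B.
Step 3:
                    J           B           E
  I            0.1145    0.001272      0.5948
  C       -8.2614e-04  8.2614e-04    0.001239
  E            0.1137    0.002098       0.596
  solve Keq expr → x = 4.1307e-04; check Q = 7.2140e-05

Q₀ = 0.03176; Q > K (proceeds reverse)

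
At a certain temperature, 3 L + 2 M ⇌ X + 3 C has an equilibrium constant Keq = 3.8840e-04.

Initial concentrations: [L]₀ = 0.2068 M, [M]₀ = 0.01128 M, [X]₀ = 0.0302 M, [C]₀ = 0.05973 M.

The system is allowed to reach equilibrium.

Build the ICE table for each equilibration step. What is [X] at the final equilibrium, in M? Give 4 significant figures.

[X]_eq = 0.01358 M

Q₀ = 5.719 vs Keq = 3.8840e-04 ⇒ Q>K, reverse
Step 1:
                    L           M           X           C
  I            0.2068     0.01128      0.0302     0.05973
  C           0.04987     0.03325    -0.01662    -0.04987
  E            0.2567     0.04453     0.01358    0.009861
  solve Keq expr → x = -0.01662; check Q = 3.8840e-04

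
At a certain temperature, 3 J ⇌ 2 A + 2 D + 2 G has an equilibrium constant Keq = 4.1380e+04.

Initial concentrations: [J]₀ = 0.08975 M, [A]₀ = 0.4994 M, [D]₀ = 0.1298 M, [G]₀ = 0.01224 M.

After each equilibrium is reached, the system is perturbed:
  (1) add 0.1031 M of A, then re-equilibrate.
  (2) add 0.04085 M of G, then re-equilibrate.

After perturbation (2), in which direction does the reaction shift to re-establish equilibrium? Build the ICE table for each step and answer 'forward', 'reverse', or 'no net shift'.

Q₀ = 8.7077e-04 vs Keq = 4.1380e+04 ⇒ Q<K, forward
Step 1:
                   J          A          D          G
  I          0.08975     0.4994     0.1298    0.01224
  C         -0.08864    0.05909    0.05909    0.05909
  E          0.00111     0.5585     0.1889    0.07133
  solve Keq expr → x = 0.02955; check Q = 4.1380e+04
Then add 0.1031 M of A.
Step 2:
                   J          A          D          G
  I          0.00111     0.6616     0.1889    0.07133
  C       1.3124e-04 -8.7490e-05 -8.7490e-05 -8.7490e-05
  E         0.001241     0.6615     0.1888    0.07125
  solve Keq expr → x = -4.3745e-05; check Q = 4.1380e+04
Then add 0.04085 M of G.
Step 3:
                   J          A          D          G
  I         0.001241     0.6615     0.1888     0.1121
  C       4.3286e-04 -2.8858e-04 -2.8858e-04 -2.8858e-04
  E         0.001674     0.6612     0.1885     0.1118
  solve Keq expr → x = -1.4429e-04; check Q = 4.1380e+04

Direction: reverse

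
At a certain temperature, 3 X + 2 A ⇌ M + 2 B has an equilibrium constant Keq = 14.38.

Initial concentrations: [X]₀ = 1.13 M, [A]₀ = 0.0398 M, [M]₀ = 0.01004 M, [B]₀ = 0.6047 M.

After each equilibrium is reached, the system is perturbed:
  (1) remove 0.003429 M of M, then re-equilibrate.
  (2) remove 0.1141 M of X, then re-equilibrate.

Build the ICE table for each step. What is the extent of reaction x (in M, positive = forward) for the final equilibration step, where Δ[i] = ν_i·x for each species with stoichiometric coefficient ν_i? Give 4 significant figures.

x = -0.001189 M

Q₀ = 1.606 vs Keq = 14.38 ⇒ Q<K, forward
Step 1:
                  X         A         M         B
  init         1.13    0.0398   0.01004    0.6047
  Δ        -0.02953  -0.01969  0.009844   0.01969
  eq            1.1   0.02011   0.01988    0.6244
  solve Keq expr → x = 0.009844; check Q = 14.38
Then remove 0.003429 M of M.
Step 2:
                  X         A         M         B
  init          1.1   0.02011   0.01645    0.6244
  Δ       -0.002028 -0.001352 6.7596e-04  0.001352
  eq          1.098   0.01876   0.01713    0.6257
  solve Keq expr → x = 6.7596e-04; check Q = 14.38
Then remove 0.1141 M of X.
Step 3:
                  X         A         M         B
  init       0.9843   0.01876   0.01713    0.6257
  Δ        0.003566  0.002378 -0.001189 -0.002378
  eq         0.9879   0.02114   0.01594    0.6234
  solve Keq expr → x = -0.001189; check Q = 14.38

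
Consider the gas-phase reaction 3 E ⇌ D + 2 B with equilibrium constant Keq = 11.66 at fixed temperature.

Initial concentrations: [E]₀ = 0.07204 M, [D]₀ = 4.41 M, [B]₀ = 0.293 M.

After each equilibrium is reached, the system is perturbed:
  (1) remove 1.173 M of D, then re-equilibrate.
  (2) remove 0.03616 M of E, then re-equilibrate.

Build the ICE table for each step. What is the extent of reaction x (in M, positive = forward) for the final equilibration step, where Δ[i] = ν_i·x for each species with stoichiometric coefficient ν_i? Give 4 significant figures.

x = -0.007975 M

Q₀ = 1013 vs Keq = 11.66 ⇒ Q>K, reverse
Step 1:
                   E          D          B
  Initial    0.07204       4.41      0.293
  Change      0.1619   -0.05396    -0.1079
  Equil       0.2339      4.356     0.1851
  solve Keq expr → x = -0.05396; check Q = 11.66
Then remove 1.173 M of D.
Step 2:
                   E          D          B
  Initial     0.2339      3.183     0.1851
  Change    -0.01539   0.005131    0.01026
  Equil       0.2185      3.188     0.1953
  solve Keq expr → x = 0.005131; check Q = 11.66
Then remove 0.03616 M of E.
Step 3:
                   E          D          B
  Initial     0.1824      3.188     0.1953
  Change     0.02393  -0.007975   -0.01595
  Equil       0.2063       3.18     0.1794
  solve Keq expr → x = -0.007975; check Q = 11.66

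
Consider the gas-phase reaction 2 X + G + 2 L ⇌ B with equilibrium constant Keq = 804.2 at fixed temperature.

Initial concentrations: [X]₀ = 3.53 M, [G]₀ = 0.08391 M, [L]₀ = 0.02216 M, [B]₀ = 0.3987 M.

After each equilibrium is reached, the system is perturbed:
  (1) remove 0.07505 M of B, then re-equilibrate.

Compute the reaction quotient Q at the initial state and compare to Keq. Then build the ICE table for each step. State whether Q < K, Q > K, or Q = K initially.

Q₀ = 776.5; Q < K (proceeds forward)

Q₀ = 776.5 vs Keq = 804.2 ⇒ Q<K, forward
Step 1:
                  X         G         L         B
  I            3.53   0.08391   0.02216    0.3987
  C       -3.5483e-04 -1.7742e-04 -3.5483e-04 1.7742e-04
  E            3.53   0.08373   0.02181    0.3989
  solve Keq expr → x = 1.7742e-04; check Q = 804.2
Then remove 0.07505 M of B.
Step 2:
                  X         G         L         B
  I            3.53   0.08373   0.02181    0.3238
  C       -0.001998 -9.9910e-04 -0.001998 9.9910e-04
  E           3.528   0.08273   0.01981    0.3248
  solve Keq expr → x = 9.9910e-04; check Q = 804.2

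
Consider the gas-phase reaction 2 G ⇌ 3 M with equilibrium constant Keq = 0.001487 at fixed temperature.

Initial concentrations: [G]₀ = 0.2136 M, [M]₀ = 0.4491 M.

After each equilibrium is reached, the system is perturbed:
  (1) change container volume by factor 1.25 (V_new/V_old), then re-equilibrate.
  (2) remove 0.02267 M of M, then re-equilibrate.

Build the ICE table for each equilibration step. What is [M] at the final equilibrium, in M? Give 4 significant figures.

[M]_eq = 0.05744 M

Q₀ = 1.985 vs Keq = 0.001487 ⇒ Q>K, reverse
Step 1:
                   G          M
  Initial     0.2136     0.4491
  Change      0.2536    -0.3804
  Equil       0.4672    0.06872
  solve Keq expr → x = -0.1268; check Q = 0.001487
Then change container volume by factor 1.25 (V_new/V_old).
Step 2:
                   G          M
  Initial     0.3737    0.05498
  Change   -0.002644   0.003966
  Equil       0.3711    0.05894
  solve Keq expr → x = 0.001322; check Q = 0.001487
Then remove 0.02267 M of M.
Step 3:
                   G          M
  Initial     0.3711    0.03627
  Change    -0.01411    0.02117
  Equil        0.357    0.05744
  solve Keq expr → x = 0.007055; check Q = 0.001487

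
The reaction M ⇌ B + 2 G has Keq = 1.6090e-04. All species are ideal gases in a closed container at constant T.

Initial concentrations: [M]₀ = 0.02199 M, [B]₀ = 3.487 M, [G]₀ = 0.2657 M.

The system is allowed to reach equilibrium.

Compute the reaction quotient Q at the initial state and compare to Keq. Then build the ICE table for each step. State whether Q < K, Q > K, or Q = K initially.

Q₀ = 11.19 vs Keq = 1.6090e-04 ⇒ Q>K, reverse
Step 1:
                  M         B         G
  init      0.02199     3.487    0.2657
  Δ          0.1315   -0.1315    -0.263
  eq         0.1535     3.356  0.002713
  solve Keq expr → x = -0.1315; check Q = 1.6090e-04

Q₀ = 11.19; Q > K (proceeds reverse)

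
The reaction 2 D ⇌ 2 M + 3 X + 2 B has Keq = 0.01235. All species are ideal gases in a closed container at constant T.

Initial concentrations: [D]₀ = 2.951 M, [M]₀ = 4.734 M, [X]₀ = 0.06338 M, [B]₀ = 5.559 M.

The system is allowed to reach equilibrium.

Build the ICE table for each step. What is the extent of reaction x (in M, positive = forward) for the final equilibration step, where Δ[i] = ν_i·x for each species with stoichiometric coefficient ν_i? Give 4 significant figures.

x = -0.003155 M

Q₀ = 0.02025 vs Keq = 0.01235 ⇒ Q>K, reverse
Step 1:
                    D           M           X           B
  Initial       2.951       4.734     0.06338       5.559
  Change     0.006309   -0.006309   -0.009464   -0.006309
  Equil         2.957       4.728     0.05392       5.553
  solve Keq expr → x = -0.003155; check Q = 0.01235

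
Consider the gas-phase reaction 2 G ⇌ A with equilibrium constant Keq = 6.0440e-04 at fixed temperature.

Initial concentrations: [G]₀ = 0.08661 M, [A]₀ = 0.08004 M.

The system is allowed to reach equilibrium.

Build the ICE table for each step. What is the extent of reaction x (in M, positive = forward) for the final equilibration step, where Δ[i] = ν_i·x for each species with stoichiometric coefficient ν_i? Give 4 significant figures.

x = -0.08 M

Q₀ = 10.67 vs Keq = 6.0440e-04 ⇒ Q>K, reverse
Step 1:
                  G         A
  Initial   0.08661   0.08004
  Change       0.16     -0.08
  Equil      0.2466 3.6759e-05
  solve Keq expr → x = -0.08; check Q = 6.0440e-04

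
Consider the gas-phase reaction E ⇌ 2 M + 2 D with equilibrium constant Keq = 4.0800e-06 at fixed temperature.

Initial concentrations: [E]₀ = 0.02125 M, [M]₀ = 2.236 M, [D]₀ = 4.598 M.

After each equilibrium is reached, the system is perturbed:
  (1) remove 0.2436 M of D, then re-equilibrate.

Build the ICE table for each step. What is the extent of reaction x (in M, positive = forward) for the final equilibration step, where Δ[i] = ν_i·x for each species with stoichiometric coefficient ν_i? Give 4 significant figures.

Q₀ = 4974 vs Keq = 4.0800e-06 ⇒ Q>K, reverse
Step 1:
                   E          M          D
  I          0.02125      2.236      4.598
  C            1.118     -2.235     -2.235
  E            1.139 9.1223e-04      2.363
  solve Keq expr → x = -1.118; check Q = 4.0800e-06
Then remove 0.2436 M of D.
Step 2:
                   E          M          D
  I            1.139 9.1223e-04      2.119
  C       -5.2390e-05 1.0478e-04 1.0478e-04
  E            1.139   0.001017      2.119
  solve Keq expr → x = 5.2390e-05; check Q = 4.0800e-06

x = 5.2390e-05 M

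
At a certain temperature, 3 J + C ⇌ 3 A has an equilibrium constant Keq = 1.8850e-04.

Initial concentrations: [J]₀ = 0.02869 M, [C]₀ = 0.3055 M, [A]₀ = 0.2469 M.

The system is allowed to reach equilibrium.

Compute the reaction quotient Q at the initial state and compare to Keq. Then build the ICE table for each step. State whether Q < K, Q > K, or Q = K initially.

Q₀ = 2086; Q > K (proceeds reverse)

Q₀ = 2086 vs Keq = 1.8850e-04 ⇒ Q>K, reverse
Step 1:
                    J           C           A
  I           0.02869      0.3055      0.2469
  C            0.2359     0.07862     -0.2359
  E            0.2646      0.3841     0.01103
  solve Keq expr → x = -0.07862; check Q = 1.8850e-04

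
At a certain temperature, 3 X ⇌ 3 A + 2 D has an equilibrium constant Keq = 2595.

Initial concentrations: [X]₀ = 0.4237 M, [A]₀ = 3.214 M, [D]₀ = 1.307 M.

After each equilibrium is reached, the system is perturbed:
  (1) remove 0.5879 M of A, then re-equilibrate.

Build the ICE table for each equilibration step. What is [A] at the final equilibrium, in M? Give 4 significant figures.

Q₀ = 745.6 vs Keq = 2595 ⇒ Q<K, forward
Step 1:
                  X         A         D
  Initial    0.4237     3.214     1.307
  Change    -0.1216    0.1216    0.0811
  Equil      0.3021     3.336     1.388
  solve Keq expr → x = 0.04055; check Q = 2595
Then remove 0.5879 M of A.
Step 2:
                  X         A         D
  Initial    0.3021     2.748     1.388
  Change   -0.04545   0.04545    0.0303
  Equil      0.2566     2.793     1.418
  solve Keq expr → x = 0.01515; check Q = 2595

[A]_eq = 2.793 M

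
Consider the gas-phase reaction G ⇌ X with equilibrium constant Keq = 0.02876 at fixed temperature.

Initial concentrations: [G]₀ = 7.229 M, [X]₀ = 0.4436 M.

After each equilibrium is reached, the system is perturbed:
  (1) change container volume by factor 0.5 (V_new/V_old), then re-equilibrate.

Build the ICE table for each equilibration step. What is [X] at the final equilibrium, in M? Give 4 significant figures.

Q₀ = 0.06136 vs Keq = 0.02876 ⇒ Q>K, reverse
Step 1:
                  G         X
  init        7.229    0.4436
  Δ          0.2291   -0.2291
  eq          7.458    0.2145
  solve Keq expr → x = -0.2291; check Q = 0.02876
Then change container volume by factor 0.5 (V_new/V_old).
Step 2:
                  G         X
  init        14.92     0.429
  Δ               0         0
  eq          14.92     0.429
  solve Keq expr → x = 0; check Q = 0.02876

[X]_eq = 0.429 M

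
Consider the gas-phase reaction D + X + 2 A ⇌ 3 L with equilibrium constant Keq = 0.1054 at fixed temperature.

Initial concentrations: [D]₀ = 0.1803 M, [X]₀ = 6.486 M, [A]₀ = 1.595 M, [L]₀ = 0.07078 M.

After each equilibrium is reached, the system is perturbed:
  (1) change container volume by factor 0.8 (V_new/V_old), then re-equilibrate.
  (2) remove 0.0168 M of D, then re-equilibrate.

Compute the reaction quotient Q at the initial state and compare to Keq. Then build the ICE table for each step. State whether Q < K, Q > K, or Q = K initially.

Q₀ = 1.1919e-04 vs Keq = 0.1054 ⇒ Q<K, forward
Step 1:
                  D         X         A         L
  init       0.1803     6.486     1.595   0.07078
  Δ         -0.1182   -0.1182   -0.2364    0.3546
  eq        0.06211     6.368     1.359    0.4253
  solve Keq expr → x = 0.1182; check Q = 0.1054
Then change container volume by factor 0.8 (V_new/V_old).
Step 2:
                  D         X         A         L
  init      0.07764      7.96     1.698    0.5317
  Δ       -0.006848 -0.006848   -0.0137   0.02055
  eq        0.07079     7.953     1.685    0.5522
  solve Keq expr → x = 0.006848; check Q = 0.1054
Then remove 0.0168 M of D.
Step 3:
                  D         X         A         L
  init      0.05399     7.953     1.685    0.5522
  Δ        0.007426  0.007426   0.01485  -0.02228
  eq        0.06142      7.96     1.699    0.5299
  solve Keq expr → x = -0.007426; check Q = 0.1054

Q₀ = 1.1919e-04; Q < K (proceeds forward)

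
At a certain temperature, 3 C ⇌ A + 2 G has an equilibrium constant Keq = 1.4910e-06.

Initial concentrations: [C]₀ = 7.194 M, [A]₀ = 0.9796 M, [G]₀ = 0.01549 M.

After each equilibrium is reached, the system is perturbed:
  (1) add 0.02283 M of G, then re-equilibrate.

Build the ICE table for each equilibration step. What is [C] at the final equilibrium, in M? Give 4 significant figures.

[C]_eq = 7.215 M

Q₀ = 6.3131e-07 vs Keq = 1.4910e-06 ⇒ Q<K, forward
Step 1:
                   C          A          G
  I            7.194     0.9796    0.01549
  C         -0.01231   0.004102   0.008204
  E            7.182     0.9837    0.02369
  solve Keq expr → x = 0.004102; check Q = 1.4910e-06
Then add 0.02283 M of G.
Step 2:
                   C          A          G
  I            7.182     0.9837    0.04652
  C          0.03379   -0.01126   -0.02252
  E            7.215     0.9724      0.024
  solve Keq expr → x = -0.01126; check Q = 1.4910e-06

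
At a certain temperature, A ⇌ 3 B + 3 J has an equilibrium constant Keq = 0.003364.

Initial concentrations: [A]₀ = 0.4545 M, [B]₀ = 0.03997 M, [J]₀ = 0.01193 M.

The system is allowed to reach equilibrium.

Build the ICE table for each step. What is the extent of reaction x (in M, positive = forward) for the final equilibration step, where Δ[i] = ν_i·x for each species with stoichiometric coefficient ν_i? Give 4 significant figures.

Q₀ = 2.3856e-10 vs Keq = 0.003364 ⇒ Q<K, forward
Step 1:
                  A         B         J
  I          0.4545   0.03997   0.01193
  C            -0.1       0.3       0.3
  E          0.3545      0.34    0.3119
  solve Keq expr → x = 0.1; check Q = 0.003364

x = 0.1 M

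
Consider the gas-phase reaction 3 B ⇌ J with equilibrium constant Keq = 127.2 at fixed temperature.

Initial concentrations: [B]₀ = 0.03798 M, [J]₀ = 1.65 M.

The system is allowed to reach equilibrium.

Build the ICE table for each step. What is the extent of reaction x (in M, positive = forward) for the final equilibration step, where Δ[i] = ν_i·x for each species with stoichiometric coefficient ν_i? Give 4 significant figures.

x = -0.06462 M

Q₀ = 3.0118e+04 vs Keq = 127.2 ⇒ Q>K, reverse
Step 1:
                  B         J
  init      0.03798      1.65
  Δ          0.1939  -0.06462
  eq         0.2319     1.585
  solve Keq expr → x = -0.06462; check Q = 127.2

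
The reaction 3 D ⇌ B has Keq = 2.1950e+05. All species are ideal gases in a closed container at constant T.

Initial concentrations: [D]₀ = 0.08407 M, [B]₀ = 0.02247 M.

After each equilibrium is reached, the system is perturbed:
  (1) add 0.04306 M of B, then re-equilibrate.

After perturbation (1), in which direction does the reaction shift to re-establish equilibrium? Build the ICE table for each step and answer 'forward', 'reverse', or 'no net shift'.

Q₀ = 37.82 vs Keq = 2.1950e+05 ⇒ Q<K, forward
Step 1:
                  D         B
  I         0.08407   0.02247
  C        -0.07803   0.02601
  E        0.006045   0.04848
  solve Keq expr → x = 0.02601; check Q = 2.1950e+05
Then add 0.04306 M of B.
Step 2:
                  D         B
  I        0.006045   0.09154
  C        0.001414 -4.7123e-04
  E        0.007458   0.09107
  solve Keq expr → x = -4.7123e-04; check Q = 2.1950e+05

Direction: reverse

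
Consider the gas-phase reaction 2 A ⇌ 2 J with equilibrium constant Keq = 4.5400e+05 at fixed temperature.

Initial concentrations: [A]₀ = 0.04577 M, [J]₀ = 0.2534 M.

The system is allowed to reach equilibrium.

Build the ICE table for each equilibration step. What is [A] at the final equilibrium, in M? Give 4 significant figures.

Q₀ = 30.65 vs Keq = 4.5400e+05 ⇒ Q<K, forward
Step 1:
                    A           J
  Initial     0.04577      0.2534
  Change     -0.04533     0.04533
  Equil    4.4335e-04      0.2987
  solve Keq expr → x = 0.02266; check Q = 4.5400e+05

[A]_eq = 4.4335e-04 M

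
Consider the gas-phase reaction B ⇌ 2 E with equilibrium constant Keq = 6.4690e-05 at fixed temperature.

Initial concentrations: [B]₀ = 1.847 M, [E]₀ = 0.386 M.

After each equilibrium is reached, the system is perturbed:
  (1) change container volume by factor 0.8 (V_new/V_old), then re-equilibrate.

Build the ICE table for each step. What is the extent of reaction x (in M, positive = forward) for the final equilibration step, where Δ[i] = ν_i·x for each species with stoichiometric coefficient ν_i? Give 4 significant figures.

x = -7.5597e-04 M

Q₀ = 0.08067 vs Keq = 6.4690e-05 ⇒ Q>K, reverse
Step 1:
                    B           E
  Initial       1.847       0.386
  Change       0.1873     -0.3745
  Equil         2.034     0.01147
  solve Keq expr → x = -0.1873; check Q = 6.4690e-05
Then change container volume by factor 0.8 (V_new/V_old).
Step 2:
                    B           E
  Initial       2.543     0.01434
  Change   7.5597e-04   -0.001512
  Equil         2.544     0.01283
  solve Keq expr → x = -7.5597e-04; check Q = 6.4690e-05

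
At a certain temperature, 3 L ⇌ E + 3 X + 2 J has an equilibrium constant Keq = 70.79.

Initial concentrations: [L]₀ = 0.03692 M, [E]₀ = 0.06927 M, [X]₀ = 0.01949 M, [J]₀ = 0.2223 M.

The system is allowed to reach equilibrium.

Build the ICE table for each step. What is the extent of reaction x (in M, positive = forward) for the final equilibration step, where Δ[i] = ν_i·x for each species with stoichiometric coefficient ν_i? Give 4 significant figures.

x = 0.01157 M

Q₀ = 5.0359e-04 vs Keq = 70.79 ⇒ Q<K, forward
Step 1:
                    L           E           X           J
  I           0.03692     0.06927     0.01949      0.2223
  C           -0.0347     0.01157      0.0347     0.02313
  E           0.00222     0.08084     0.05419      0.2454
  solve Keq expr → x = 0.01157; check Q = 70.79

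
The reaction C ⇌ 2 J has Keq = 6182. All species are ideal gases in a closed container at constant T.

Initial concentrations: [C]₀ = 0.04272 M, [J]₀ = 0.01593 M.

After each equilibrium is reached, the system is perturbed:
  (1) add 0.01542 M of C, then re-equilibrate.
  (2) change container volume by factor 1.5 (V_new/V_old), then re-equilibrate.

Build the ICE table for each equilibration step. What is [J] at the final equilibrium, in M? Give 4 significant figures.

Q₀ = 0.00594 vs Keq = 6182 ⇒ Q<K, forward
Step 1:
                    C           J
  init        0.04272     0.01593
  Δ          -0.04272     0.08544
  eq       1.6621e-06      0.1014
  solve Keq expr → x = 0.04272; check Q = 6182
Then add 0.01542 M of C.
Step 2:
                    C           J
  init        0.01542      0.1014
  Δ          -0.01542     0.03084
  eq       2.8272e-06      0.1322
  solve Keq expr → x = 0.01542; check Q = 6182
Then change container volume by factor 1.5 (V_new/V_old).
Step 3:
                    C           J
  init     1.8848e-06     0.08814
  Δ       -6.2824e-07  1.2565e-06
  eq       1.2566e-06     0.08814
  solve Keq expr → x = 6.2824e-07; check Q = 6182

[J]_eq = 0.08814 M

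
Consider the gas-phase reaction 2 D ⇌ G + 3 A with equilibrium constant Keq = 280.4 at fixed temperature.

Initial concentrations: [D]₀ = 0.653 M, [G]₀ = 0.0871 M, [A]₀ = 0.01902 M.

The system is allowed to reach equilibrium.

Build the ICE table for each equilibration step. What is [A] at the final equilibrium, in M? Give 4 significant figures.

Q₀ = 1.4055e-06 vs Keq = 280.4 ⇒ Q<K, forward
Step 1:
                   D          G          A
  Initial      0.653     0.0871    0.01902
  Change     -0.6184     0.3092     0.9276
  Equil      0.03462     0.3963     0.9466
  solve Keq expr → x = 0.3092; check Q = 280.4

[A]_eq = 0.9466 M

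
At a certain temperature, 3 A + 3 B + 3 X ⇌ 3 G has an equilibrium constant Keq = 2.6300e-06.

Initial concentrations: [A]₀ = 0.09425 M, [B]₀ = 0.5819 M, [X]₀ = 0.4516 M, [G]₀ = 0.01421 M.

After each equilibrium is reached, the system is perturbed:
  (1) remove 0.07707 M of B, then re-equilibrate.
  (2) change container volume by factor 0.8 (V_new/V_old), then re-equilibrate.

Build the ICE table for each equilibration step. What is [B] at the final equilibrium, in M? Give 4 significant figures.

Q₀ = 0.1889 vs Keq = 2.6300e-06 ⇒ Q>K, reverse
Step 1:
                   A          B          X          G
  I          0.09425     0.5819     0.4516    0.01421
  C           0.0138     0.0138     0.0138    -0.0138
  E            0.108     0.5957     0.4654 4.1347e-04
  solve Keq expr → x = -0.004599; check Q = 2.6300e-06
Then remove 0.07707 M of B.
Step 2:
                   A          B          X          G
  I            0.108     0.5186     0.4654 4.1347e-04
  C       5.3238e-05 5.3238e-05 5.3238e-05 -5.3238e-05
  E           0.1081     0.5187     0.4654 3.6023e-04
  solve Keq expr → x = -1.7746e-05; check Q = 2.6300e-06
Then change container volume by factor 0.8 (V_new/V_old).
Step 3:
                   A          B          X          G
  I           0.1351     0.6483     0.5818 4.5029e-04
  C       -2.5140e-04 -2.5140e-04 -2.5140e-04 2.5140e-04
  E           0.1349     0.6481     0.5816 7.0169e-04
  solve Keq expr → x = 8.3801e-05; check Q = 2.6300e-06

[B]_eq = 0.6481 M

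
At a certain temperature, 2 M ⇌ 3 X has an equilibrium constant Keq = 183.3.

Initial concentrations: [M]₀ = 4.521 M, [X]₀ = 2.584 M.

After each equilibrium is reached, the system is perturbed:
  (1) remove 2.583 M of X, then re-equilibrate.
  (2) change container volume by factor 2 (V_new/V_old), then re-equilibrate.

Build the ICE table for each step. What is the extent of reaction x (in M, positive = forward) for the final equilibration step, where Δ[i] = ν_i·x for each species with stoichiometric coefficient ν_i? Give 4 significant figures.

Q₀ = 0.8441 vs Keq = 183.3 ⇒ Q<K, forward
Step 1:
                    M           X
  init          4.521       2.584
  Δ            -3.089       4.633
  eq            1.432       7.217
  solve Keq expr → x = 1.544; check Q = 183.3
Then remove 2.583 M of X.
Step 2:
                    M           X
  init          1.432       4.634
  Δ           -0.5067      0.7601
  eq           0.9254       5.394
  solve Keq expr → x = 0.2534; check Q = 183.3
Then change container volume by factor 2 (V_new/V_old).
Step 3:
                    M           X
  init         0.4627       2.697
  Δ           -0.1061      0.1592
  eq           0.3566       2.856
  solve Keq expr → x = 0.05307; check Q = 183.3

x = 0.05307 M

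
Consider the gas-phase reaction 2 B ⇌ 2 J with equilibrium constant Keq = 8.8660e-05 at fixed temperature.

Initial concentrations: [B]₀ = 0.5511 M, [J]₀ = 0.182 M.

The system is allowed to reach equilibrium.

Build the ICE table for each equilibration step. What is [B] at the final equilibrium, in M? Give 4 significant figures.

Q₀ = 0.1091 vs Keq = 8.8660e-05 ⇒ Q>K, reverse
Step 1:
                  B         J
  I          0.5511     0.182
  C          0.1752   -0.1752
  E          0.7263  0.006838
  solve Keq expr → x = -0.08758; check Q = 8.8660e-05

[B]_eq = 0.7263 M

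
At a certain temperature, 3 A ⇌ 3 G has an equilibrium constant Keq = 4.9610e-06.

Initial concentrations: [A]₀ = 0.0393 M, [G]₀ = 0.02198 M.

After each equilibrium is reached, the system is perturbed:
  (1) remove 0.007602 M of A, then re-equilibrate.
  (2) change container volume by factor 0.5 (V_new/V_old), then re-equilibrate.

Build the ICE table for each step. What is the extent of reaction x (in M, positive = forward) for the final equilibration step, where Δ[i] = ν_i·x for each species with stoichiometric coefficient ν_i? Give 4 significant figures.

Q₀ = 0.1749 vs Keq = 4.9610e-06 ⇒ Q>K, reverse
Step 1:
                   A          G
  Initial     0.0393    0.02198
  Change     0.02095   -0.02095
  Equil      0.06025   0.001028
  solve Keq expr → x = -0.006984; check Q = 4.9610e-06
Then remove 0.007602 M of A.
Step 2:
                   A          G
  Initial    0.05265   0.001028
  Change  1.2748e-04 -1.2748e-04
  Equil      0.05278 9.0014e-04
  solve Keq expr → x = -4.2493e-05; check Q = 4.9610e-06
Then change container volume by factor 0.5 (V_new/V_old).
Step 3:
                   A          G
  Initial     0.1056     0.0018
  Change           0          0
  Equil       0.1056     0.0018
  solve Keq expr → x = 0; check Q = 4.9610e-06

x = 0 M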